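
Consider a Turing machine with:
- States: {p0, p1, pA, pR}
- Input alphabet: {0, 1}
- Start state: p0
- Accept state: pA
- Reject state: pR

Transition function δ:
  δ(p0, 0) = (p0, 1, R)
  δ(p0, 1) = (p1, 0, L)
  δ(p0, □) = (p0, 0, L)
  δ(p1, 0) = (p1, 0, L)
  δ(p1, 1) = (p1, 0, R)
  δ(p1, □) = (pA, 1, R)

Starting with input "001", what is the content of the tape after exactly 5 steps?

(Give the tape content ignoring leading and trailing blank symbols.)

Execution trace:
Initial: [p0]001
Step 1: δ(p0, 0) = (p0, 1, R) → 1[p0]01
Step 2: δ(p0, 0) = (p0, 1, R) → 11[p0]1
Step 3: δ(p0, 1) = (p1, 0, L) → 1[p1]10
Step 4: δ(p1, 1) = (p1, 0, R) → 10[p1]0
Step 5: δ(p1, 0) = (p1, 0, L) → 1[p1]00

After 5 steps, the tape (ignoring leading/trailing blanks) is: 100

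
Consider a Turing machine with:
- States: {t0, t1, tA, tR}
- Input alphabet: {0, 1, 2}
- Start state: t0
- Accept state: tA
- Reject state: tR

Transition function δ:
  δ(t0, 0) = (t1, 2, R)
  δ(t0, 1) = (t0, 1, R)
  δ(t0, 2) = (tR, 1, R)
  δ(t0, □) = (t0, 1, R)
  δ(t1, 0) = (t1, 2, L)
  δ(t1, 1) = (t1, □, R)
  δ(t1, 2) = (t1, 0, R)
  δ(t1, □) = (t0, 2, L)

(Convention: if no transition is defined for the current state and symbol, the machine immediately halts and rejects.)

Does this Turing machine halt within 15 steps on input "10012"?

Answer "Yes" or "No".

Execution trace:
Initial: [t0]10012
Step 1: δ(t0, 1) = (t0, 1, R) → 1[t0]0012
Step 2: δ(t0, 0) = (t1, 2, R) → 12[t1]012
Step 3: δ(t1, 0) = (t1, 2, L) → 1[t1]2212
Step 4: δ(t1, 2) = (t1, 0, R) → 10[t1]212
Step 5: δ(t1, 2) = (t1, 0, R) → 100[t1]12
Step 6: δ(t1, 1) = (t1, □, R) → 100□[t1]2
Step 7: δ(t1, 2) = (t1, 0, R) → 100□0[t1]□
Step 8: δ(t1, □) = (t0, 2, L) → 100□[t0]02
Step 9: δ(t0, 0) = (t1, 2, R) → 100□2[t1]2
Step 10: δ(t1, 2) = (t1, 0, R) → 100□20[t1]□
Step 11: δ(t1, □) = (t0, 2, L) → 100□2[t0]02
Step 12: δ(t0, 0) = (t1, 2, R) → 100□22[t1]2
Step 13: δ(t1, 2) = (t1, 0, R) → 100□220[t1]□
Step 14: δ(t1, □) = (t0, 2, L) → 100□22[t0]02
Step 15: δ(t0, 0) = (t1, 2, R) → 100□222[t1]2

The machine has not reached a halting state after 15 steps.
The machine did not halt within the 15-step bound.

Answer: No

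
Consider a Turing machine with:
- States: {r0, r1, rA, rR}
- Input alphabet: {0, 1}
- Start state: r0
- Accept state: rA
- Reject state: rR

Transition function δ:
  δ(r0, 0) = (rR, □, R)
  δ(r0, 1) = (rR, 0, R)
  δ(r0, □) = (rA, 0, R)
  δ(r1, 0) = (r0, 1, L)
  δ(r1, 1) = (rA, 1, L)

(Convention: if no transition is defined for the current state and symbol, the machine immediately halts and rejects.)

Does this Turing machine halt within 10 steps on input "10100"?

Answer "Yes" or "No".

Execution trace:
Initial: [r0]10100
Step 1: δ(r0, 1) = (rR, 0, R) → 0[rR]0100

The machine reaches the reject state rR and halts.
The machine halted after 1 step (within the 10-step bound).

Answer: Yes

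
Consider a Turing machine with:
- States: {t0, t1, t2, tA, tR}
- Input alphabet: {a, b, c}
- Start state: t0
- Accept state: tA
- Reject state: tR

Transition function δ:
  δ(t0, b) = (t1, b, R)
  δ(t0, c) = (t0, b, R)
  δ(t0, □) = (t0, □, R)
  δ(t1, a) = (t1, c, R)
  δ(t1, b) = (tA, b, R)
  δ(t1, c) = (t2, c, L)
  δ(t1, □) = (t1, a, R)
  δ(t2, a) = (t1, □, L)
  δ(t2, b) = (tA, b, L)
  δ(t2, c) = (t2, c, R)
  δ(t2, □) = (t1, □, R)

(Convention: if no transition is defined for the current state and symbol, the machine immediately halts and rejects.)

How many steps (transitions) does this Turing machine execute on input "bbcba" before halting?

Execution trace:
Initial: [t0]bbcba
Step 1: δ(t0, b) = (t1, b, R) → b[t1]bcba
Step 2: δ(t1, b) = (tA, b, R) → bb[tA]cba

The machine reaches the accept state tA and halts.

The machine executed 2 steps before halting.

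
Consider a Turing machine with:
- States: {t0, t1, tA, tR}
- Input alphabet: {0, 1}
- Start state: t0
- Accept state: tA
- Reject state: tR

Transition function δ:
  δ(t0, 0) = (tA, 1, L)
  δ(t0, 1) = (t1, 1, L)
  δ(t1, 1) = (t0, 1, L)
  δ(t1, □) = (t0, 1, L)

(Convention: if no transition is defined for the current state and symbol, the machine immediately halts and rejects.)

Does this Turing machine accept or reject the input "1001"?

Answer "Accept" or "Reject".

Execution trace:
Initial: [t0]1001
Step 1: δ(t0, 1) = (t1, 1, L) → [t1]□1001
Step 2: δ(t1, □) = (t0, 1, L) → [t0]□11001

No transition is defined for δ(t0, □). By convention the machine halts and rejects.

Answer: Reject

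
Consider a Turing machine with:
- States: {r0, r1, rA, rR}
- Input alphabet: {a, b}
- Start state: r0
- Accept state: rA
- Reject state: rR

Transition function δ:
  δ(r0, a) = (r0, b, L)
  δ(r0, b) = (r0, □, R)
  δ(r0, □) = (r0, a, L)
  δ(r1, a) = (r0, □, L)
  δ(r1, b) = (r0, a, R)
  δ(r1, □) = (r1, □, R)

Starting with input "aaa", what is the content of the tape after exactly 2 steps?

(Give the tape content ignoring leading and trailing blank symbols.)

Execution trace:
Initial: [r0]aaa
Step 1: δ(r0, a) = (r0, b, L) → [r0]□baa
Step 2: δ(r0, □) = (r0, a, L) → [r0]□abaa

After 2 steps, the tape (ignoring leading/trailing blanks) is: abaa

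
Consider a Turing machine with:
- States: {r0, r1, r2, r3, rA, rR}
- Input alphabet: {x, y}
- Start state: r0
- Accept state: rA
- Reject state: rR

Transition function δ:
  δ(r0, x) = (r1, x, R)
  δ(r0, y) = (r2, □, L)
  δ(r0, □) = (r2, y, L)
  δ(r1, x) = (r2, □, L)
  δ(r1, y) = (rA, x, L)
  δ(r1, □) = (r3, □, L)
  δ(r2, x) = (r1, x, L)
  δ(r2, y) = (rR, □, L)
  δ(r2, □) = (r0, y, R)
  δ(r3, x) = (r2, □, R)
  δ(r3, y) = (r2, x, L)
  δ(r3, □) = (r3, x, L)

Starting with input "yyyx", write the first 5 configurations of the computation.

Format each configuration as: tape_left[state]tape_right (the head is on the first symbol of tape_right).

Transitions applied:
Step 1: δ(r0, y) = (r2, □, L)
Step 2: δ(r2, □) = (r0, y, R)
Step 3: δ(r0, □) = (r2, y, L)
Step 4: δ(r2, y) = (rR, □, L)

The first 5 configurations are:
[r0]yyyx ⊢ [r2]□□yyx ⊢ y[r0]□yyx ⊢ [r2]yyyyx ⊢ [rR]□□yyyx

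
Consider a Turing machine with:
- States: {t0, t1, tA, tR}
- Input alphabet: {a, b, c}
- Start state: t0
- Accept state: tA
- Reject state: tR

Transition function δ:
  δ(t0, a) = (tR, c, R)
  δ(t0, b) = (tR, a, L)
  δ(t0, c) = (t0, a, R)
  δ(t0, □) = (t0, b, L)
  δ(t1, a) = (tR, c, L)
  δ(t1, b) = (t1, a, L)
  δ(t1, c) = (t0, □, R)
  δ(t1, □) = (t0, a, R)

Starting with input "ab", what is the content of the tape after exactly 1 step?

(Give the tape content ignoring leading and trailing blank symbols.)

Execution trace:
Initial: [t0]ab
Step 1: δ(t0, a) = (tR, c, R) → c[tR]b

The machine reaches the reject state tR and halts.

After 1 step, the tape (ignoring leading/trailing blanks) is: cb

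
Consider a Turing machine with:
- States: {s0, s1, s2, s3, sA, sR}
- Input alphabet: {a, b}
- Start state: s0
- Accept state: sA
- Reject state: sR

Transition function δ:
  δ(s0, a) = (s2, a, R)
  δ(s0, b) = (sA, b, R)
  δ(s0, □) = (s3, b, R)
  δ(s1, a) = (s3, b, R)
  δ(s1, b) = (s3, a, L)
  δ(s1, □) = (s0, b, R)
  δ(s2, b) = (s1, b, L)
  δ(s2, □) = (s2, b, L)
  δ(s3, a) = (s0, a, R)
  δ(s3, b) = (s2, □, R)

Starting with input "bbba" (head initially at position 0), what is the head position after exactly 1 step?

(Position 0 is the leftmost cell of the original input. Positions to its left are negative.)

Execution trace (head position shown):
Step 0: [s0]bbba  (head at position 0)
Step 1: move right → b[sA]bba  (head at position 1)

After 1 step, the head is at position 1.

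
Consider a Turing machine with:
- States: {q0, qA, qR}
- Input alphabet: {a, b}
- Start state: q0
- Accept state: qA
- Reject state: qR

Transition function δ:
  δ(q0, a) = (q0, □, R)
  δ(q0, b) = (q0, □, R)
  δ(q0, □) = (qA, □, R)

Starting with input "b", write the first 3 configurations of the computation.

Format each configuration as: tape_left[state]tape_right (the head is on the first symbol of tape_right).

Transitions applied:
Step 1: δ(q0, b) = (q0, □, R)
Step 2: δ(q0, □) = (qA, □, R)

The first 3 configurations are:
[q0]b ⊢ □[q0]□ ⊢ □□[qA]□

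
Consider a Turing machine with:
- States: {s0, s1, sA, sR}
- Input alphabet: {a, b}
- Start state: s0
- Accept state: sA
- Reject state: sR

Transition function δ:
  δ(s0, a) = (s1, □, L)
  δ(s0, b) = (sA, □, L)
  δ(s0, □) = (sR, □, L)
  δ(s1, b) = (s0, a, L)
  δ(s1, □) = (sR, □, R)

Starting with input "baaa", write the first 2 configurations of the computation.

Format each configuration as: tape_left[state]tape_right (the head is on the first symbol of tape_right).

Transitions applied:
Step 1: δ(s0, b) = (sA, □, L)

The first 2 configurations are:
[s0]baaa ⊢ [sA]□□aaa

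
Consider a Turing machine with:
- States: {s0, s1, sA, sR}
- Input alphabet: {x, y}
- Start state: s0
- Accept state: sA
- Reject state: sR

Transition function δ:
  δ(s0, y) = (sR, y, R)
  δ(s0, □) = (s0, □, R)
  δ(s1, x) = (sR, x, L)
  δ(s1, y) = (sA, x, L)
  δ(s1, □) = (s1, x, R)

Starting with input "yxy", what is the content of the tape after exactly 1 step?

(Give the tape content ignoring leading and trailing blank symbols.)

Execution trace:
Initial: [s0]yxy
Step 1: δ(s0, y) = (sR, y, R) → y[sR]xy

The machine reaches the reject state sR and halts.

After 1 step, the tape (ignoring leading/trailing blanks) is: yxy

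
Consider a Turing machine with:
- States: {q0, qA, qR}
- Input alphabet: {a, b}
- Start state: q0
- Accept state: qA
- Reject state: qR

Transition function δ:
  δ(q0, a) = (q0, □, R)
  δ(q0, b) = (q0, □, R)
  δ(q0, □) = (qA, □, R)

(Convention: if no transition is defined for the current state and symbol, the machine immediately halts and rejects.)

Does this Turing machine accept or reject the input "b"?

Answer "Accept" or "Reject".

Execution trace:
Initial: [q0]b
Step 1: δ(q0, b) = (q0, □, R) → □[q0]□
Step 2: δ(q0, □) = (qA, □, R) → □□[qA]□

The machine reaches the accept state qA and halts.

Answer: Accept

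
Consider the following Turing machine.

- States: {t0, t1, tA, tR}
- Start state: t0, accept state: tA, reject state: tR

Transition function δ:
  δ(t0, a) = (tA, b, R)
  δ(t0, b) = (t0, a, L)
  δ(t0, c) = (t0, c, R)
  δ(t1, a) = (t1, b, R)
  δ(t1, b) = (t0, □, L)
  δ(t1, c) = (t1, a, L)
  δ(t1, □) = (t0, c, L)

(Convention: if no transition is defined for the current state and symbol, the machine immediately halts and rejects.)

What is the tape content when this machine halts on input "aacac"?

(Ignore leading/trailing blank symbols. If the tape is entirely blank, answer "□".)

Execution trace:
Initial: [t0]aacac
Step 1: δ(t0, a) = (tA, b, R) → b[tA]acac

The machine reaches the accept state tA and halts.

Final tape (ignoring leading/trailing blanks): bacac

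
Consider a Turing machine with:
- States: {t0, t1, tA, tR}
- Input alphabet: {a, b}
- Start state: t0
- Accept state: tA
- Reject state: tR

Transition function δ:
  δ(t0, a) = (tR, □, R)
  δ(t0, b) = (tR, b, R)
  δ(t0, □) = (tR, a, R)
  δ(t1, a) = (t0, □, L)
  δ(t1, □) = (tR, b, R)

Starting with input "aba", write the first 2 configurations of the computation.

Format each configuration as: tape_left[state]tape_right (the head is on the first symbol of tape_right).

Transitions applied:
Step 1: δ(t0, a) = (tR, □, R)

The first 2 configurations are:
[t0]aba ⊢ □[tR]ba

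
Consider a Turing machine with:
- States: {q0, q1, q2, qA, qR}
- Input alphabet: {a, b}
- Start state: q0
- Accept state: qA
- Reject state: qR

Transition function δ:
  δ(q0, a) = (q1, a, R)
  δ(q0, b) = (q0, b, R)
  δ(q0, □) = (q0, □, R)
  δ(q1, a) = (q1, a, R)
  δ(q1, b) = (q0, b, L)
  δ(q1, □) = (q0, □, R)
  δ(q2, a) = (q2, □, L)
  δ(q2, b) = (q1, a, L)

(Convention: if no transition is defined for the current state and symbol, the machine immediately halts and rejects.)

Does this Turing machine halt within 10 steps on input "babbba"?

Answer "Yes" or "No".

Execution trace:
Initial: [q0]babbba
Step 1: δ(q0, b) = (q0, b, R) → b[q0]abbba
Step 2: δ(q0, a) = (q1, a, R) → ba[q1]bbba
Step 3: δ(q1, b) = (q0, b, L) → b[q0]abbba
Step 4: δ(q0, a) = (q1, a, R) → ba[q1]bbba
Step 5: δ(q1, b) = (q0, b, L) → b[q0]abbba
Step 6: δ(q0, a) = (q1, a, R) → ba[q1]bbba
Step 7: δ(q1, b) = (q0, b, L) → b[q0]abbba
Step 8: δ(q0, a) = (q1, a, R) → ba[q1]bbba
Step 9: δ(q1, b) = (q0, b, L) → b[q0]abbba
Step 10: δ(q0, a) = (q1, a, R) → ba[q1]bbba

The machine has not reached a halting state after 10 steps.
The machine did not halt within the 10-step bound.

Answer: No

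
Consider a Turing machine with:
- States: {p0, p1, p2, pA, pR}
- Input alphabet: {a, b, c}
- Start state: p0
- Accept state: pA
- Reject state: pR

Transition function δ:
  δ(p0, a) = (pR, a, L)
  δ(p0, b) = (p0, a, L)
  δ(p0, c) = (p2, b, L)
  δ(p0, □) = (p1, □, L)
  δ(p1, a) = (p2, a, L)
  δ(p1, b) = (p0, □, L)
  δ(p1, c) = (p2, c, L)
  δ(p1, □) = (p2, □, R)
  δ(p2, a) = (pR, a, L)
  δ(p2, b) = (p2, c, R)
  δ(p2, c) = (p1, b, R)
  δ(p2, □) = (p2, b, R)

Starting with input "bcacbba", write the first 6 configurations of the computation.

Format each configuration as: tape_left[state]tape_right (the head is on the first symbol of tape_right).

Transitions applied:
Step 1: δ(p0, b) = (p0, a, L)
Step 2: δ(p0, □) = (p1, □, L)
Step 3: δ(p1, □) = (p2, □, R)
Step 4: δ(p2, □) = (p2, b, R)
Step 5: δ(p2, a) = (pR, a, L)

The first 6 configurations are:
[p0]bcacbba ⊢ [p0]□acacbba ⊢ [p1]□□acacbba ⊢ □[p2]□acacbba ⊢ □b[p2]acacbba ⊢ □[pR]bacacbba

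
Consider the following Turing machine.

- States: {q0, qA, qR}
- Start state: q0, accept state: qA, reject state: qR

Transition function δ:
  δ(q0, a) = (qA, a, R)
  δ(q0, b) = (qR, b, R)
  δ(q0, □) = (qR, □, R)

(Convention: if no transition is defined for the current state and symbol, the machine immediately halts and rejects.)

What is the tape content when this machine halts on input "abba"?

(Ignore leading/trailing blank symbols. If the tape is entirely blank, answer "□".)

Execution trace:
Initial: [q0]abba
Step 1: δ(q0, a) = (qA, a, R) → a[qA]bba

The machine reaches the accept state qA and halts.

Final tape (ignoring leading/trailing blanks): abba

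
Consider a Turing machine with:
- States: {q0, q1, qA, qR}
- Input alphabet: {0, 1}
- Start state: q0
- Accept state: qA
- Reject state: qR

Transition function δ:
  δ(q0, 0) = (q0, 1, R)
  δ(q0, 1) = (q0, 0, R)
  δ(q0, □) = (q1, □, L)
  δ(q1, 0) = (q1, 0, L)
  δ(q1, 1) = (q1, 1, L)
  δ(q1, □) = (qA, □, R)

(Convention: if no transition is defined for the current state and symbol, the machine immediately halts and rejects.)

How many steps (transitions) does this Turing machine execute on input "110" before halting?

Execution trace:
Initial: [q0]110
Step 1: δ(q0, 1) = (q0, 0, R) → 0[q0]10
Step 2: δ(q0, 1) = (q0, 0, R) → 00[q0]0
Step 3: δ(q0, 0) = (q0, 1, R) → 001[q0]□
Step 4: δ(q0, □) = (q1, □, L) → 00[q1]1□
Step 5: δ(q1, 1) = (q1, 1, L) → 0[q1]01□
Step 6: δ(q1, 0) = (q1, 0, L) → [q1]001□
Step 7: δ(q1, 0) = (q1, 0, L) → [q1]□001□
Step 8: δ(q1, □) = (qA, □, R) → □[qA]001□

The machine reaches the accept state qA and halts.

The machine executed 8 steps before halting.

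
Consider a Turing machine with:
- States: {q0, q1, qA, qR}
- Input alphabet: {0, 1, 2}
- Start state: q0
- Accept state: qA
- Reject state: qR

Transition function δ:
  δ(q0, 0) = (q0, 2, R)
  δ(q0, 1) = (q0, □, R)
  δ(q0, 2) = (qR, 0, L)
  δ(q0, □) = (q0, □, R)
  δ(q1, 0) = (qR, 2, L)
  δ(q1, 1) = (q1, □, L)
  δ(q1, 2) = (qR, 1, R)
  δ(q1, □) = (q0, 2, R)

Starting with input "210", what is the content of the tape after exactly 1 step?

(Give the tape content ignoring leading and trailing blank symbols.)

Execution trace:
Initial: [q0]210
Step 1: δ(q0, 2) = (qR, 0, L) → [qR]□010

The machine reaches the reject state qR and halts.

After 1 step, the tape (ignoring leading/trailing blanks) is: 010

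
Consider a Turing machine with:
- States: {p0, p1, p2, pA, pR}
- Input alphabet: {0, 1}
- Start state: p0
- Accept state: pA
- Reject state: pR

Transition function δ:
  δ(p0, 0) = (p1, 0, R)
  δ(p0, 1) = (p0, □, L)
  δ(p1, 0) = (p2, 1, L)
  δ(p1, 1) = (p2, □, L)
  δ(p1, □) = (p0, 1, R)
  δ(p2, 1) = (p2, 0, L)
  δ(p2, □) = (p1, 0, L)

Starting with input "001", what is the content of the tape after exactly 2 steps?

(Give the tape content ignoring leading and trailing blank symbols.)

Execution trace:
Initial: [p0]001
Step 1: δ(p0, 0) = (p1, 0, R) → 0[p1]01
Step 2: δ(p1, 0) = (p2, 1, L) → [p2]011

No transition is defined for δ(p2, 0). By convention the machine halts and rejects.

After 2 steps, the tape (ignoring leading/trailing blanks) is: 011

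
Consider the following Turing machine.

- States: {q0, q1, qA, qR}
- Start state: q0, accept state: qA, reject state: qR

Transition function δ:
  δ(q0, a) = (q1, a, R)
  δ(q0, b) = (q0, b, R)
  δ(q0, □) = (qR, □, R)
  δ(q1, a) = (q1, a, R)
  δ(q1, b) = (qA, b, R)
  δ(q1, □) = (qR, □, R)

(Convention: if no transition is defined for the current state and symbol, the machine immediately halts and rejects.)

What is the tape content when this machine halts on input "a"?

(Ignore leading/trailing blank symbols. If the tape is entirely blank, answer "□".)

Execution trace:
Initial: [q0]a
Step 1: δ(q0, a) = (q1, a, R) → a[q1]□
Step 2: δ(q1, □) = (qR, □, R) → a□[qR]□

The machine reaches the reject state qR and halts.

Final tape (ignoring leading/trailing blanks): a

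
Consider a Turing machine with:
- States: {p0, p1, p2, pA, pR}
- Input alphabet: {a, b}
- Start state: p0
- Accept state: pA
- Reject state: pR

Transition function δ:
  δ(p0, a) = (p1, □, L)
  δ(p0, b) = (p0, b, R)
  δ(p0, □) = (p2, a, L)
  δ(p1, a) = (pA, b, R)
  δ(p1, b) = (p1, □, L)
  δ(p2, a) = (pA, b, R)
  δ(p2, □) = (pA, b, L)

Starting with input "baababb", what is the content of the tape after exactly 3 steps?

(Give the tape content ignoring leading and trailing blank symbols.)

Execution trace:
Initial: [p0]baababb
Step 1: δ(p0, b) = (p0, b, R) → b[p0]aababb
Step 2: δ(p0, a) = (p1, □, L) → [p1]b□ababb
Step 3: δ(p1, b) = (p1, □, L) → [p1]□□□ababb

No transition is defined for δ(p1, □). By convention the machine halts and rejects.

After 3 steps, the tape (ignoring leading/trailing blanks) is: ababb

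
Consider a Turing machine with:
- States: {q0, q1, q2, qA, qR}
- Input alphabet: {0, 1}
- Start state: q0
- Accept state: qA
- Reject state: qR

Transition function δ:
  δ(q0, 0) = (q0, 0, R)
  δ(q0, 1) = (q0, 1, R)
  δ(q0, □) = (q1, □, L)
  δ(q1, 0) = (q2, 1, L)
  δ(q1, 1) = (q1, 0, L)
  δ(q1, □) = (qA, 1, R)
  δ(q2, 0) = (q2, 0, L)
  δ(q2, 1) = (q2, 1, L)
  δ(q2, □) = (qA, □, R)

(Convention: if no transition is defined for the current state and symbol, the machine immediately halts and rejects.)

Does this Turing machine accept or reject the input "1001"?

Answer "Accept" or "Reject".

Execution trace:
Initial: [q0]1001
Step 1: δ(q0, 1) = (q0, 1, R) → 1[q0]001
Step 2: δ(q0, 0) = (q0, 0, R) → 10[q0]01
Step 3: δ(q0, 0) = (q0, 0, R) → 100[q0]1
Step 4: δ(q0, 1) = (q0, 1, R) → 1001[q0]□
Step 5: δ(q0, □) = (q1, □, L) → 100[q1]1□
Step 6: δ(q1, 1) = (q1, 0, L) → 10[q1]00□
Step 7: δ(q1, 0) = (q2, 1, L) → 1[q2]010□
Step 8: δ(q2, 0) = (q2, 0, L) → [q2]1010□
Step 9: δ(q2, 1) = (q2, 1, L) → [q2]□1010□
Step 10: δ(q2, □) = (qA, □, R) → □[qA]1010□

The machine reaches the accept state qA and halts.

Answer: Accept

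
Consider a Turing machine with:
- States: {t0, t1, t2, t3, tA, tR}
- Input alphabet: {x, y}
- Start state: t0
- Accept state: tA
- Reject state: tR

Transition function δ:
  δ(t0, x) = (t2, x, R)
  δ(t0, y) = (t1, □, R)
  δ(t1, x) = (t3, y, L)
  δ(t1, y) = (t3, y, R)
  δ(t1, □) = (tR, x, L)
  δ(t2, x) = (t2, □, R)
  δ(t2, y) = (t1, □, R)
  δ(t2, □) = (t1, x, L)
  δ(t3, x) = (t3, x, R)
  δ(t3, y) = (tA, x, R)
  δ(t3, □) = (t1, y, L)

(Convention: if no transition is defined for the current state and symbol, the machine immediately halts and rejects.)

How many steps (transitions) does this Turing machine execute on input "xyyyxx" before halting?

Execution trace:
Initial: [t0]xyyyxx
Step 1: δ(t0, x) = (t2, x, R) → x[t2]yyyxx
Step 2: δ(t2, y) = (t1, □, R) → x□[t1]yyxx
Step 3: δ(t1, y) = (t3, y, R) → x□y[t3]yxx
Step 4: δ(t3, y) = (tA, x, R) → x□yx[tA]xx

The machine reaches the accept state tA and halts.

The machine executed 4 steps before halting.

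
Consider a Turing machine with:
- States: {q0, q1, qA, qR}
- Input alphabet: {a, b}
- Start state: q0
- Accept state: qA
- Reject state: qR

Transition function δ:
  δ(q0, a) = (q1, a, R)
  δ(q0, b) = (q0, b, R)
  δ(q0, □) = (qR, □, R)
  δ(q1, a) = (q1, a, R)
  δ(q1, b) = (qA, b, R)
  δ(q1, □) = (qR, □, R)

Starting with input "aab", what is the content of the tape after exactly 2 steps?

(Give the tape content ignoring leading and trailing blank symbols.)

Execution trace:
Initial: [q0]aab
Step 1: δ(q0, a) = (q1, a, R) → a[q1]ab
Step 2: δ(q1, a) = (q1, a, R) → aa[q1]b

After 2 steps, the tape (ignoring leading/trailing blanks) is: aab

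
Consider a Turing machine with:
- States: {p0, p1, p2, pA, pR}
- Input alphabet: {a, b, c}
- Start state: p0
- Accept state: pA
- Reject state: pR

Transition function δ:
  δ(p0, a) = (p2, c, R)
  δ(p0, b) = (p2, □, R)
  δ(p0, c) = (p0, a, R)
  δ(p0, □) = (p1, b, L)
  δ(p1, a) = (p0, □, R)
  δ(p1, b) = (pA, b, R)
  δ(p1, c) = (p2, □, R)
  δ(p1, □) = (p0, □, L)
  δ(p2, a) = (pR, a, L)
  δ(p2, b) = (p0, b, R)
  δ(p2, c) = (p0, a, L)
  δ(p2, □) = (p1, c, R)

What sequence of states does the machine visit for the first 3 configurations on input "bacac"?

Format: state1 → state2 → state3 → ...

Execution trace:
Initial: [p0]bacac
Step 1: δ(p0, b) = (p2, □, R) → □[p2]acac
Step 2: δ(p2, a) = (pR, a, L) → [pR]□acac

The machine reaches the reject state pR and halts.

State sequence: p0 → p2 → pR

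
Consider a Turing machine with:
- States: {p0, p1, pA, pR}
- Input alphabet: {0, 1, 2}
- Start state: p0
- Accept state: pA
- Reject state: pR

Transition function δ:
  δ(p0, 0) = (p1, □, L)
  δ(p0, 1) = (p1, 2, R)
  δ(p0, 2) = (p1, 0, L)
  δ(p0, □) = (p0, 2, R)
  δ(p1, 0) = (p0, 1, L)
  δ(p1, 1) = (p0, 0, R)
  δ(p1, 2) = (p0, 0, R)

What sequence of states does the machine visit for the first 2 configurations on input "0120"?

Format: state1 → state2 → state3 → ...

Execution trace:
Initial: [p0]0120
Step 1: δ(p0, 0) = (p1, □, L) → [p1]□□120

No transition is defined for δ(p1, □). By convention the machine halts and rejects.

State sequence: p0 → p1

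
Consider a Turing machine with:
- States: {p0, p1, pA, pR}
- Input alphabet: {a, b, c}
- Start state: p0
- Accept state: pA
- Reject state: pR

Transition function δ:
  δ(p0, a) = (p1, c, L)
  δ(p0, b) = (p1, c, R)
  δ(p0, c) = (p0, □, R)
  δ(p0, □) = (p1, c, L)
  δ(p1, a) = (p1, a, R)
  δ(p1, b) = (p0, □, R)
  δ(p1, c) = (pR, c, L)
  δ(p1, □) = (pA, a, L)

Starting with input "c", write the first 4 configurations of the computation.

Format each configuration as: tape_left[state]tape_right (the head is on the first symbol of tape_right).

Transitions applied:
Step 1: δ(p0, c) = (p0, □, R)
Step 2: δ(p0, □) = (p1, c, L)
Step 3: δ(p1, □) = (pA, a, L)

The first 4 configurations are:
[p0]c ⊢ □[p0]□ ⊢ [p1]□c ⊢ [pA]□ac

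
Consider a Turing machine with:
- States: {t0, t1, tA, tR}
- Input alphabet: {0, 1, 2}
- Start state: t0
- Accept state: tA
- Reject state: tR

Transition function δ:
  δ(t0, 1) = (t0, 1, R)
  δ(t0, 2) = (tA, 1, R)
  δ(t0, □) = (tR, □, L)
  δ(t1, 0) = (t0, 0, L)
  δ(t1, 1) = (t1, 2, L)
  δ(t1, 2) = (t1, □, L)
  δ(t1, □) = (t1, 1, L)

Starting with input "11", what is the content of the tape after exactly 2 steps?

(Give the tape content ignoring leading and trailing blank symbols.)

Execution trace:
Initial: [t0]11
Step 1: δ(t0, 1) = (t0, 1, R) → 1[t0]1
Step 2: δ(t0, 1) = (t0, 1, R) → 11[t0]□

After 2 steps, the tape (ignoring leading/trailing blanks) is: 11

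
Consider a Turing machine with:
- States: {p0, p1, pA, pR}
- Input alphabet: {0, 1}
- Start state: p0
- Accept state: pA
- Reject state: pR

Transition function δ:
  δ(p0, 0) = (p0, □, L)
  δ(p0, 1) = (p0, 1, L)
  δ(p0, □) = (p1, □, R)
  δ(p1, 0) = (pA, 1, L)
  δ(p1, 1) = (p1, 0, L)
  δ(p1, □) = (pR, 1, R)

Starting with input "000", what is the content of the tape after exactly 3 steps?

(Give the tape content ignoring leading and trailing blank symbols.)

Execution trace:
Initial: [p0]000
Step 1: δ(p0, 0) = (p0, □, L) → [p0]□□00
Step 2: δ(p0, □) = (p1, □, R) → □[p1]□00
Step 3: δ(p1, □) = (pR, 1, R) → □1[pR]00

The machine reaches the reject state pR and halts.

After 3 steps, the tape (ignoring leading/trailing blanks) is: 100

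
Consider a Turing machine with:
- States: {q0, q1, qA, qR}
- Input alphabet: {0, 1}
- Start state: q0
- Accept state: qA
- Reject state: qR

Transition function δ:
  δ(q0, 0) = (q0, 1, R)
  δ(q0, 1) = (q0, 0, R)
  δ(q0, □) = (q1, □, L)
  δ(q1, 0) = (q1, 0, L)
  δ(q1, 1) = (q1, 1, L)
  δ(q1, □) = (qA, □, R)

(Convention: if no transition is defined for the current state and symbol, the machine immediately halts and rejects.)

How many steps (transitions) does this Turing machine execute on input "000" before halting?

Execution trace:
Initial: [q0]000
Step 1: δ(q0, 0) = (q0, 1, R) → 1[q0]00
Step 2: δ(q0, 0) = (q0, 1, R) → 11[q0]0
Step 3: δ(q0, 0) = (q0, 1, R) → 111[q0]□
Step 4: δ(q0, □) = (q1, □, L) → 11[q1]1□
Step 5: δ(q1, 1) = (q1, 1, L) → 1[q1]11□
Step 6: δ(q1, 1) = (q1, 1, L) → [q1]111□
Step 7: δ(q1, 1) = (q1, 1, L) → [q1]□111□
Step 8: δ(q1, □) = (qA, □, R) → □[qA]111□

The machine reaches the accept state qA and halts.

The machine executed 8 steps before halting.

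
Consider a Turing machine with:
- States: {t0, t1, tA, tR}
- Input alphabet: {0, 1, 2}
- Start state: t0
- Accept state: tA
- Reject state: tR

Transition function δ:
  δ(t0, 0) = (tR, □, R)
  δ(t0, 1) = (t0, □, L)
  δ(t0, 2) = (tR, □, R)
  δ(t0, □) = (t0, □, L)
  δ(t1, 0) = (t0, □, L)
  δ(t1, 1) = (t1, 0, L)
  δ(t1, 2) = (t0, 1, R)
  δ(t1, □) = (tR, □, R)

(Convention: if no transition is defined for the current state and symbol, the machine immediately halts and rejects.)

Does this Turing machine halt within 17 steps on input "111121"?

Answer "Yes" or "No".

Execution trace:
Initial: [t0]111121
Step 1: δ(t0, 1) = (t0, □, L) → [t0]□□11121
Step 2: δ(t0, □) = (t0, □, L) → [t0]□□□11121
Step 3: δ(t0, □) = (t0, □, L) → [t0]□□□□11121
Step 4: δ(t0, □) = (t0, □, L) → [t0]□□□□□11121
Step 5: δ(t0, □) = (t0, □, L) → [t0]□□□□□□11121
Step 6: δ(t0, □) = (t0, □, L) → [t0]□□□□□□□11121
Step 7: δ(t0, □) = (t0, □, L) → [t0]□□□□□□□□11121
Step 8: δ(t0, □) = (t0, □, L) → [t0]□□□□□□□□□11121
Step 9: δ(t0, □) = (t0, □, L) → [t0]□□□□□□□□□□11121
Step 10: δ(t0, □) = (t0, □, L) → [t0]□□□□□□□□□□□11121
Step 11: δ(t0, □) = (t0, □, L) → [t0]□□□□□□□□□□□□11121
Step 12: δ(t0, □) = (t0, □, L) → [t0]□□□□□□□□□□□□□11121
Step 13: δ(t0, □) = (t0, □, L) → [t0]□□□□□□□□□□□□□□11121
Step 14: δ(t0, □) = (t0, □, L) → [t0]□□□□□□□□□□□□□□□11121
Step 15: δ(t0, □) = (t0, □, L) → [t0]□□□□□□□□□□□□□□□□11121
Step 16: δ(t0, □) = (t0, □, L) → [t0]□□□□□□□□□□□□□□□□□11121
Step 17: δ(t0, □) = (t0, □, L) → [t0]□□□□□□□□□□□□□□□□□□11121

The machine has not reached a halting state after 17 steps.
The machine did not halt within the 17-step bound.

Answer: No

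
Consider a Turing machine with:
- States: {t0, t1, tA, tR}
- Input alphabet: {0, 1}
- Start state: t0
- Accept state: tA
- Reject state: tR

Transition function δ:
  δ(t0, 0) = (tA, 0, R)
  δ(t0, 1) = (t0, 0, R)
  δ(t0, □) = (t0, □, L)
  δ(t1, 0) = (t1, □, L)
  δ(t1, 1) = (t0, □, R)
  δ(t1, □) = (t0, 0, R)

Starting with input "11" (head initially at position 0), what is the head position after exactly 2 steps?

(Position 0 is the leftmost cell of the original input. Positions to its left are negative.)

Execution trace (head position shown):
Step 0: [t0]11  (head at position 0)
Step 1: move right → 0[t0]1  (head at position 1)
Step 2: move right → 00[t0]□  (head at position 2)

After 2 steps, the head is at position 2.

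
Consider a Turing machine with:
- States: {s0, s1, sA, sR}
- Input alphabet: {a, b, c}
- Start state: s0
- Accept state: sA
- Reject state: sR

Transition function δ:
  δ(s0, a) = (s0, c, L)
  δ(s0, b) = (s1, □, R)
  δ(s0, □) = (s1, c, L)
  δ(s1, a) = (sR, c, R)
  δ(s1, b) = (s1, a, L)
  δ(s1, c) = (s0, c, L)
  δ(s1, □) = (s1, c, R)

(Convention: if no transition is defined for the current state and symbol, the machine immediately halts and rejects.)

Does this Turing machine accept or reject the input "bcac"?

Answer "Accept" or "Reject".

Execution trace:
Initial: [s0]bcac
Step 1: δ(s0, b) = (s1, □, R) → □[s1]cac
Step 2: δ(s1, c) = (s0, c, L) → [s0]□cac
Step 3: δ(s0, □) = (s1, c, L) → [s1]□ccac
Step 4: δ(s1, □) = (s1, c, R) → c[s1]ccac
Step 5: δ(s1, c) = (s0, c, L) → [s0]cccac

No transition is defined for δ(s0, c). By convention the machine halts and rejects.

Answer: Reject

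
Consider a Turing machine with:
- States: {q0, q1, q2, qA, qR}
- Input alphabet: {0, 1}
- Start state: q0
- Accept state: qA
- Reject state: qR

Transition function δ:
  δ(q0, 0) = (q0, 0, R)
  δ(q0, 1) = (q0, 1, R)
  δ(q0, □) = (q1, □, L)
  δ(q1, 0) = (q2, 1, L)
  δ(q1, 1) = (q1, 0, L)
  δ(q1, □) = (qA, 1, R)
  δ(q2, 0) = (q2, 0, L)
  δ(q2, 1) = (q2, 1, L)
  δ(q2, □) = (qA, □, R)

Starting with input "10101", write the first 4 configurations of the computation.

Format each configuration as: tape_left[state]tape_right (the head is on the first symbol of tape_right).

Transitions applied:
Step 1: δ(q0, 1) = (q0, 1, R)
Step 2: δ(q0, 0) = (q0, 0, R)
Step 3: δ(q0, 1) = (q0, 1, R)

The first 4 configurations are:
[q0]10101 ⊢ 1[q0]0101 ⊢ 10[q0]101 ⊢ 101[q0]01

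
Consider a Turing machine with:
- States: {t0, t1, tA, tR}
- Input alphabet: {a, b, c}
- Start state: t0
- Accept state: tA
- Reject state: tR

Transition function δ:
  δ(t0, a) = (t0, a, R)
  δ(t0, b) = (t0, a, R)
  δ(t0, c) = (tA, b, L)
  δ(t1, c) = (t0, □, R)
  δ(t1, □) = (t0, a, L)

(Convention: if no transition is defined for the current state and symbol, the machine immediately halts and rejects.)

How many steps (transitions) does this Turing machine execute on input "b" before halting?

Execution trace:
Initial: [t0]b
Step 1: δ(t0, b) = (t0, a, R) → a[t0]□

No transition is defined for δ(t0, □). By convention the machine halts and rejects.

The machine executed 1 step before halting.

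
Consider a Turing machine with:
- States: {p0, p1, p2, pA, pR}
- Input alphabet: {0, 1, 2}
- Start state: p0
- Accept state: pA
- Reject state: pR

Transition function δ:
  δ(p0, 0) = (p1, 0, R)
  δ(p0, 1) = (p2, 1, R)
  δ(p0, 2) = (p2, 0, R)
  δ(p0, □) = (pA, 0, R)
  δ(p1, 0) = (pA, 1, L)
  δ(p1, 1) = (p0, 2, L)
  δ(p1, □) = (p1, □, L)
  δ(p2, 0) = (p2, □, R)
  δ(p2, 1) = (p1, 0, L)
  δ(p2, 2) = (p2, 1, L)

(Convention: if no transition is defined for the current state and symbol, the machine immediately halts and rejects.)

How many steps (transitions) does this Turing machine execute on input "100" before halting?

Execution trace:
Initial: [p0]100
Step 1: δ(p0, 1) = (p2, 1, R) → 1[p2]00
Step 2: δ(p2, 0) = (p2, □, R) → 1□[p2]0
Step 3: δ(p2, 0) = (p2, □, R) → 1□□[p2]□

No transition is defined for δ(p2, □). By convention the machine halts and rejects.

The machine executed 3 steps before halting.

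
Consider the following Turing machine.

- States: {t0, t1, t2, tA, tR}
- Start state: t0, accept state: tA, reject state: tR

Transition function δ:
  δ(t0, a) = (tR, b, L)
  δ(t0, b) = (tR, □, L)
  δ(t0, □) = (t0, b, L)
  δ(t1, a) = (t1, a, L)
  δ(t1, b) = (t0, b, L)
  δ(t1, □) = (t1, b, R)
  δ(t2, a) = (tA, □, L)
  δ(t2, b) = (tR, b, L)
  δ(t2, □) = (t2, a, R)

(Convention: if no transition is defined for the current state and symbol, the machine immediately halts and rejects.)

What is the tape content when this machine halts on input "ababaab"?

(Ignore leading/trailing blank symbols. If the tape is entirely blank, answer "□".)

Execution trace:
Initial: [t0]ababaab
Step 1: δ(t0, a) = (tR, b, L) → [tR]□bbabaab

The machine reaches the reject state tR and halts.

Final tape (ignoring leading/trailing blanks): bbabaab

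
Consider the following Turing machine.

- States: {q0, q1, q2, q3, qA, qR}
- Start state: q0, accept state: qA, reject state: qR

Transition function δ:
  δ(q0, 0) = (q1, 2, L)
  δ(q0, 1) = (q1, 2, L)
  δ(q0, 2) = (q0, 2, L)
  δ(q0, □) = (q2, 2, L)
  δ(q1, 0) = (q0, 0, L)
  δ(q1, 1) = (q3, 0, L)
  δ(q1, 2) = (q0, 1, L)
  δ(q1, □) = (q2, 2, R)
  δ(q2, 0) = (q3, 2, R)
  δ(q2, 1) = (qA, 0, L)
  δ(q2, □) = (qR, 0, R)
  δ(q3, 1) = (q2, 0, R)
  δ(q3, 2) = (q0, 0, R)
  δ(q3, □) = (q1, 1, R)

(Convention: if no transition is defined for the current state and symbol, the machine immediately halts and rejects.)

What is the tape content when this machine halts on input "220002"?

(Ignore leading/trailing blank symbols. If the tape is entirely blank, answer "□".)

Execution trace:
Initial: [q0]220002
Step 1: δ(q0, 2) = (q0, 2, L) → [q0]□220002
Step 2: δ(q0, □) = (q2, 2, L) → [q2]□2220002
Step 3: δ(q2, □) = (qR, 0, R) → 0[qR]2220002

The machine reaches the reject state qR and halts.

Final tape (ignoring leading/trailing blanks): 02220002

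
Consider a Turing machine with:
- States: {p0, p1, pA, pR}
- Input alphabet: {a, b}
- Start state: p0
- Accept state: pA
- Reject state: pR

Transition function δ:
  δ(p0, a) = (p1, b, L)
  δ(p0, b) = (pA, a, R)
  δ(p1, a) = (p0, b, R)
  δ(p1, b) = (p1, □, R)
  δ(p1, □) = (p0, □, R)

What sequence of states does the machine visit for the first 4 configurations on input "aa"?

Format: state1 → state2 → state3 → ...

Execution trace:
Initial: [p0]aa
Step 1: δ(p0, a) = (p1, b, L) → [p1]□ba
Step 2: δ(p1, □) = (p0, □, R) → □[p0]ba
Step 3: δ(p0, b) = (pA, a, R) → □a[pA]a

The machine reaches the accept state pA and halts.

State sequence: p0 → p1 → p0 → pA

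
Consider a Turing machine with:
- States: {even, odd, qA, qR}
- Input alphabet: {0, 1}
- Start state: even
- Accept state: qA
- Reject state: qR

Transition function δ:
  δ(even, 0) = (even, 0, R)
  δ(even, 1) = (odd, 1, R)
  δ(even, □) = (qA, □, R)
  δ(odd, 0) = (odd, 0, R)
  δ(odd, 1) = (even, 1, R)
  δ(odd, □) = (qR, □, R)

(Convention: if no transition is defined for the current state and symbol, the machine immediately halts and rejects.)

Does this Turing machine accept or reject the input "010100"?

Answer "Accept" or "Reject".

Execution trace:
Initial: [even]010100
Step 1: δ(even, 0) = (even, 0, R) → 0[even]10100
Step 2: δ(even, 1) = (odd, 1, R) → 01[odd]0100
Step 3: δ(odd, 0) = (odd, 0, R) → 010[odd]100
Step 4: δ(odd, 1) = (even, 1, R) → 0101[even]00
Step 5: δ(even, 0) = (even, 0, R) → 01010[even]0
Step 6: δ(even, 0) = (even, 0, R) → 010100[even]□
Step 7: δ(even, □) = (qA, □, R) → 010100□[qA]□

The machine reaches the accept state qA and halts.

Answer: Accept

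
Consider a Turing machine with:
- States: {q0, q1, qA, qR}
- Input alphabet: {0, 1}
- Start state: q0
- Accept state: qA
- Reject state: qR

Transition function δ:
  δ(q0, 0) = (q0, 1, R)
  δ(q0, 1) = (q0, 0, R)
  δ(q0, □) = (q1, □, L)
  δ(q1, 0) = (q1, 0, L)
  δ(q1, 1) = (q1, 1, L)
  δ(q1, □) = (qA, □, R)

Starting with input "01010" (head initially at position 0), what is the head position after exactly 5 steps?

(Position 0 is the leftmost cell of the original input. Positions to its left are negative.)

Execution trace (head position shown):
Step 0: [q0]01010  (head at position 0)
Step 1: move right → 1[q0]1010  (head at position 1)
Step 2: move right → 10[q0]010  (head at position 2)
Step 3: move right → 101[q0]10  (head at position 3)
Step 4: move right → 1010[q0]0  (head at position 4)
Step 5: move right → 10101[q0]□  (head at position 5)

After 5 steps, the head is at position 5.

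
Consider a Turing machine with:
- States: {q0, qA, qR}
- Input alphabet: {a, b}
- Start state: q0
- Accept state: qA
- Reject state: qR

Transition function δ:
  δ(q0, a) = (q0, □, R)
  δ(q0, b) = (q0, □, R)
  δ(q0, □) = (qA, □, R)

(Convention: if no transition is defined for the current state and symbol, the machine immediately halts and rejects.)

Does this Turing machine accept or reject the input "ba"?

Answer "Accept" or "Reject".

Execution trace:
Initial: [q0]ba
Step 1: δ(q0, b) = (q0, □, R) → □[q0]a
Step 2: δ(q0, a) = (q0, □, R) → □□[q0]□
Step 3: δ(q0, □) = (qA, □, R) → □□□[qA]□

The machine reaches the accept state qA and halts.

Answer: Accept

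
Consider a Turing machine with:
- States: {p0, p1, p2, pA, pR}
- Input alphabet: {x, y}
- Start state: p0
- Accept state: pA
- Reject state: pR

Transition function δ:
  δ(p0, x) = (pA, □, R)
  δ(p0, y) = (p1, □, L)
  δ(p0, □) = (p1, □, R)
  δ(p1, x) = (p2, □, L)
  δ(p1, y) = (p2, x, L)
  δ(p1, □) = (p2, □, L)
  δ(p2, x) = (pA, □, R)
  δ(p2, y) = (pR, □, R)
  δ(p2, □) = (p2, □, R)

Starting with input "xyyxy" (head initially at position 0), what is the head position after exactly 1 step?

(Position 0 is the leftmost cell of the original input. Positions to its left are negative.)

Execution trace (head position shown):
Step 0: [p0]xyyxy  (head at position 0)
Step 1: move right → □[pA]yyxy  (head at position 1)

After 1 step, the head is at position 1.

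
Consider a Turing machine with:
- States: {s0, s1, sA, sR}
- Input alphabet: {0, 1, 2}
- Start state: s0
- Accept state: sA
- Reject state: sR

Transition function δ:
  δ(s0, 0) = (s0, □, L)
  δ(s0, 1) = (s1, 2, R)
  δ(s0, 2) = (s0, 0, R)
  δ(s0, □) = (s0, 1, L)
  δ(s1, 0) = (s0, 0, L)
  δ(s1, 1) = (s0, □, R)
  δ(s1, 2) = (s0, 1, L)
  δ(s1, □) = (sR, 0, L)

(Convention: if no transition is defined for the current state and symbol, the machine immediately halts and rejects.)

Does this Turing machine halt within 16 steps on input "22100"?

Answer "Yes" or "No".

Execution trace:
Initial: [s0]22100
Step 1: δ(s0, 2) = (s0, 0, R) → 0[s0]2100
Step 2: δ(s0, 2) = (s0, 0, R) → 00[s0]100
Step 3: δ(s0, 1) = (s1, 2, R) → 002[s1]00
Step 4: δ(s1, 0) = (s0, 0, L) → 00[s0]200
Step 5: δ(s0, 2) = (s0, 0, R) → 000[s0]00
Step 6: δ(s0, 0) = (s0, □, L) → 00[s0]0□0
Step 7: δ(s0, 0) = (s0, □, L) → 0[s0]0□□0
Step 8: δ(s0, 0) = (s0, □, L) → [s0]0□□□0
Step 9: δ(s0, 0) = (s0, □, L) → [s0]□□□□□0
Step 10: δ(s0, □) = (s0, 1, L) → [s0]□1□□□□0
Step 11: δ(s0, □) = (s0, 1, L) → [s0]□11□□□□0
Step 12: δ(s0, □) = (s0, 1, L) → [s0]□111□□□□0
Step 13: δ(s0, □) = (s0, 1, L) → [s0]□1111□□□□0
Step 14: δ(s0, □) = (s0, 1, L) → [s0]□11111□□□□0
Step 15: δ(s0, □) = (s0, 1, L) → [s0]□111111□□□□0
Step 16: δ(s0, □) = (s0, 1, L) → [s0]□1111111□□□□0

The machine has not reached a halting state after 16 steps.
The machine did not halt within the 16-step bound.

Answer: No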